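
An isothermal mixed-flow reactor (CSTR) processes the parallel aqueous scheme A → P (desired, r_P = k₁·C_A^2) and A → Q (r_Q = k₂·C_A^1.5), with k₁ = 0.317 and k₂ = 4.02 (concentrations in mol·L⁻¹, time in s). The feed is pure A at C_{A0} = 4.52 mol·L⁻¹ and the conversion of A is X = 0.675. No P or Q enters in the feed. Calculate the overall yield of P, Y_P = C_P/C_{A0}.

0.0589

Exit C_A = C_{A0}(1−X) = 4.52×0.325 = 1.469 mol·L⁻¹.
Rates in a CSTR are evaluated at the outlet concentration: r_P = 0.317×1.469^2 = 0.6841, r_Q = 4.02×1.469^1.5 = 7.157.
Fraction of consumed A going to P: r_P/(r_P+r_Q) = 0.08724.
C_P = 0.08724·C_{A0}·X = 0.08724×4.52×0.675 = 0.266 mol·L⁻¹; Y_P = C_P/C_{A0} = 0.0589.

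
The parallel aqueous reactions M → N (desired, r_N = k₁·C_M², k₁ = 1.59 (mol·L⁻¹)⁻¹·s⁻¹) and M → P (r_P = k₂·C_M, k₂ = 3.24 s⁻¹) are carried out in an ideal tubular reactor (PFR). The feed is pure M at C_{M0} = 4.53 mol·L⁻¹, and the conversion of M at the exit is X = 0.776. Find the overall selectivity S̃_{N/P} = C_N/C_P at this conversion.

1.25

C_M = C_{M0}(1−X) = 1.015 mol·L⁻¹.
Along a PFR/batch, dC_P/dC_M = −r_P/(r_N+r_P) = −k₂/(k₂+k₁·C_M).
Integrating from C_{M0} to C_M: C_P = (3.24/1.59)·ln[(3.24+1.59·4.53)/(3.24+1.59·1.01)] = 2.038·ln(10.44/4.853) = 1.561 mol·L⁻¹.
Then C_N = (C_{M0}−C_M) − C_P = 3.515 − 1.561 = 1.954 mol·L⁻¹.
S̃_{N/P} = C_N/C_P = 1.954/1.561 = 1.25.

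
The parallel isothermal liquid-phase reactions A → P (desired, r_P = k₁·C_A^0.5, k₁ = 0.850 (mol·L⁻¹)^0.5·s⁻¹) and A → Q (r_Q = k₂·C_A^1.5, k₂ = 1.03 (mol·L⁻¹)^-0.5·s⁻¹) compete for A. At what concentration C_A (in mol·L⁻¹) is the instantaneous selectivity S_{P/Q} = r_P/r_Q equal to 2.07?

0.399 mol·L⁻¹

S_{P/Q} = (k₁/k₂)·C_A⁻¹ ⇒ C_A = (S·k₂/k₁)^(-1).
= (2.07×1.03/0.850)^(-1) = (2.508)^(-1) = 0.399 mol·L⁻¹.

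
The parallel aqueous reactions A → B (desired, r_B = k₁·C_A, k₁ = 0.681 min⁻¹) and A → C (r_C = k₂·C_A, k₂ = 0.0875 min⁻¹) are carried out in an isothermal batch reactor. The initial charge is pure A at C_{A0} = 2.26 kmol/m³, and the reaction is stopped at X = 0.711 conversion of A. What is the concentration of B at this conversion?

C_A = C_{A0}(1−X) = 0.6531 kmol/m³.
Both paths are first order in A, so the instantaneous fraction to B is constant: dC_B/d(−C_A) = k₁/(k₁+k₂) = 0.8861.
C_B = 0.8861·(C_{A0}−C_A) = 0.8861×1.607 = 1.42 kmol/m³.

1.42 kmol/m³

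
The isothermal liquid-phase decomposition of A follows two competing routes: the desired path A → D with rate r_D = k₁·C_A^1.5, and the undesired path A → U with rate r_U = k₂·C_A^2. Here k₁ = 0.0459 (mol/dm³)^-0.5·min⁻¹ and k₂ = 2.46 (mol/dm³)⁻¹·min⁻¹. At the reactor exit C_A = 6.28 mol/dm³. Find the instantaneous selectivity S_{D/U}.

S_{D/U} = r_D/r_U = (k₁·C_A^1.5)/(k₂·C_A^2) = (k₁/k₂)·C_A^-0.5.
= (0.0459×6.280^1.5) / (2.46×6.280^2) = 0.7224/97.02 = 0.00745.

0.00745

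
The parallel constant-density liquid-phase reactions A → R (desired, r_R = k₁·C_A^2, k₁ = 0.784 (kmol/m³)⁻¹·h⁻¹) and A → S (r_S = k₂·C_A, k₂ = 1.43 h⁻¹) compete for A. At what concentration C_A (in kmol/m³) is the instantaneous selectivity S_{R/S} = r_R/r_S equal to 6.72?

S_{R/S} = (k₁/k₂)·C_A ⇒ C_A = S·k₂/k₁.
= 6.72×1.43/0.784 = 12.3 kmol/m³.

12.3 kmol/m³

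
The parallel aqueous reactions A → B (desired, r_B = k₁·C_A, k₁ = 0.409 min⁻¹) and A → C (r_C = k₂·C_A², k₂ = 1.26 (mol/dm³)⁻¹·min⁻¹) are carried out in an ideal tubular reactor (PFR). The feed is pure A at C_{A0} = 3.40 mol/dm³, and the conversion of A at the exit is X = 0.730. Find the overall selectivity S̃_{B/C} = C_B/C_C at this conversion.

0.168

C_A = C_{A0}(1−X) = 0.9180 mol/dm³.
Along a PFR/batch, dC_B/dC_A = −r_B/(r_B+r_C) = −k₁/(k₁+k₂·C_A).
Integrating from C_{A0} to C_A: C_B = (0.409/1.26)·ln[(0.409+1.26·3.40)/(0.409+1.26·0.918)] = 0.3246·ln(4.693/1.566) = 0.3563 mol/dm³.
C_C = (C_{A0}−C_A)−C_B = 2.126 mol/dm³; S̃_{B/C} = 0.3563/2.126 = 0.168.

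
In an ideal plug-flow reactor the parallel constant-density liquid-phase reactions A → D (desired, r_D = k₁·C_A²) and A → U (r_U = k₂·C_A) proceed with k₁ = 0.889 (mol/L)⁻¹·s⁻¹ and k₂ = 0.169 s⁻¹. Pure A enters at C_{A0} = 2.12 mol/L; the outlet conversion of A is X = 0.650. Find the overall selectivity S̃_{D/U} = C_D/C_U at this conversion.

C_A = C_{A0}(1−X) = 0.7420 mol/L.
Along a PFR/batch, dC_U/dC_A = −r_U/(r_D+r_U) = −k₂/(k₂+k₁·C_A).
Integrating from C_{A0} to C_A: C_U = (0.169/0.889)·ln[(0.169+0.889·2.12)/(0.169+0.889·0.742)] = 0.1901·ln(2.054/0.8286) = 0.1725 mol/L.
Then C_D = (C_{A0}−C_A) − C_U = 1.378 − 0.1725 = 1.205 mol/L.
S̃_{D/U} = C_D/C_U = 1.205/0.1725 = 6.99.

6.99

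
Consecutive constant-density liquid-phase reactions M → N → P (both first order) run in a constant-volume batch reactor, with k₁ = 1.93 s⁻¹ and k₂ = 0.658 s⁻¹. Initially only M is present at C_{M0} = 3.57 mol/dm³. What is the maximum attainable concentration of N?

2.05 mol/dm³

At the optimum, C_{N,max}/C_{M0} = (k₁/k₂)^[k₂/(k₂−k₁)].
= (1.93/0.658)^(0.658/(0.658−1.93)) = (2.933)^(-0.5173) = 0.5731.
C_{N,max} = 0.5731×3.57 = 2.05 mol/dm³.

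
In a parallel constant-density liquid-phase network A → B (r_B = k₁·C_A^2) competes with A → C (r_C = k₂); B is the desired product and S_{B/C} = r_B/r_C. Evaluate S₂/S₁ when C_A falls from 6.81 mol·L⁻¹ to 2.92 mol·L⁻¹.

0.184

S_{B/C} = (k₁/k₂)·C_A^2, so S₂/S₁ = (C_{A,2}/C_{A,1})^2.
= (2.92/6.81)^2 = (0.4288)^2 = 0.184.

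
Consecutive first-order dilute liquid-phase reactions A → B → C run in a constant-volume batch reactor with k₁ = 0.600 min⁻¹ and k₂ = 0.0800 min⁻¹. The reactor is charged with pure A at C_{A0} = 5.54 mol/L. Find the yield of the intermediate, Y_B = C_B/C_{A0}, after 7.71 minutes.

The intermediate concentration in a first-order A→B→C sequence is C_B = k₁C_{A0}(e^(−k₁t) − e^(−k₂t))/(k₂−k₁).
e^(−k₁t) = e^(−0.600×7.71) = e^(−4.626) = 0.009794; e^(−k₂t) = e^(−0.6168) = 0.5397.
C_B = 0.600×5.54/(0.0800−0.600) × (0.009794−0.5397) = (-6.392)×(-0.5299) = 3.387 mol/L.
Y_B = C_B/C_{A0} = 3.387/5.54 = 0.611.

0.611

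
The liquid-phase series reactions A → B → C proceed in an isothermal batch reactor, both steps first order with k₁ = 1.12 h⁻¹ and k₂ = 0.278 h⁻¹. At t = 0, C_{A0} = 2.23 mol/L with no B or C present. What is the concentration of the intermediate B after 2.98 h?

The intermediate concentration in a first-order A→B→C sequence is C_B = k₁C_{A0}(e^(−k₁t) − e^(−k₂t))/(k₂−k₁).
e^(−k₁t) = e^(−1.12×2.98) = e^(−3.338) = 0.03552; e^(−k₂t) = e^(−0.8284) = 0.4367.
C_B = 1.12×2.23/(0.278−1.12) × (0.03552−0.4367) = (-2.966)×(-0.4012) = 1.190 mol/L.

1.19 mol/L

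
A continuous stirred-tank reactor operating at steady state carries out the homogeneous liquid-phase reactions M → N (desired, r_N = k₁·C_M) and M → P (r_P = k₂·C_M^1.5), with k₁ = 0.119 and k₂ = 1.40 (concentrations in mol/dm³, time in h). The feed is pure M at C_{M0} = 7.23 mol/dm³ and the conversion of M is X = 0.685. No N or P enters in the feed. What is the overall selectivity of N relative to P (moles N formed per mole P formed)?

0.0563

Exit C_M = C_{M0}(1−X) = 7.23×0.315 = 2.277 mol/dm³.
A CSTR operates uniformly at the exit composition, giving r_N = 0.2710 and r_P = 4.812 (each k·C_M^n at C_M = 2.277).
Overall selectivity = C_N/C_P = r_Nτ/(r_Pτ) = r_N/r_P = 0.0563.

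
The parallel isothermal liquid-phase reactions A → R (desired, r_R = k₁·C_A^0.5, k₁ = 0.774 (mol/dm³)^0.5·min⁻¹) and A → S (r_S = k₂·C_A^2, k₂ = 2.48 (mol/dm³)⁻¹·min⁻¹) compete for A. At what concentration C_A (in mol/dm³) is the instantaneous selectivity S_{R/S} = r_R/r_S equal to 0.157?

S_{R/S} = (k₁/k₂)·C_A^-1.5 ⇒ C_A = (S·k₂/k₁)^(1/(-1.5)).
= (0.157×2.48/0.774)^(-0.6667) = (0.5030)^(-0.6667) = 1.58 mol/dm³.

1.58 mol/dm³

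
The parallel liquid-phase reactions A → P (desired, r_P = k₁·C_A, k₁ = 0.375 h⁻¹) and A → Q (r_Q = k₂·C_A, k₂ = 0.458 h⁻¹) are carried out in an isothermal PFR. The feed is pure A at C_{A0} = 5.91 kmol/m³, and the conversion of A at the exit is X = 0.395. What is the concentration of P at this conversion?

C_A = C_{A0}(1−X) = 3.576 kmol/m³.
Both paths are first order in A, so the instantaneous fraction to P is constant: dC_P/d(−C_A) = k₁/(k₁+k₂) = 0.4502.
C_P = 0.4502·(C_{A0}−C_A) = 0.4502×2.334 = 1.05 kmol/m³.

1.05 kmol/m³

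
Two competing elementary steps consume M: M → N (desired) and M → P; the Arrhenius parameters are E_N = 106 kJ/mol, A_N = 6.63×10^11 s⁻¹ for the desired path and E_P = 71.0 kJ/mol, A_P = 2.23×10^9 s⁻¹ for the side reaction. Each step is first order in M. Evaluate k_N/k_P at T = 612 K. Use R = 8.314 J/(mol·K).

0.306

k_N/k_P = (A_N/A_P)·exp[−(E_N−E_P)/(RT)] = (A_N/A_P)·exp[(E_P−E_N)/(RT)].
(E_P−E_N)/(RT) = (71.0−106)×10³/(8.314×612) = -35000/5088 = -6.879.
k_N/k_P = (6.63×10^11/2.23×10^9)·exp(-6.879) = 297.3 × 0.001029 = 0.306.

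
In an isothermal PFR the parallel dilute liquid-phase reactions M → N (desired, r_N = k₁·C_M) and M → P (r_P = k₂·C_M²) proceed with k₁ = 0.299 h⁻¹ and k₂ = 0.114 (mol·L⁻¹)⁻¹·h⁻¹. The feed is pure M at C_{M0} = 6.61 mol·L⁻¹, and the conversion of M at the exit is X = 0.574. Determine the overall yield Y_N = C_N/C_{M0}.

0.210

C_M = C_{M0}(1−X) = 2.816 mol·L⁻¹.
Along a PFR/batch, dC_N/dC_M = −r_N/(r_N+r_P) = −k₁/(k₁+k₂·C_M).
Integrating from C_{M0} to C_M: C_N = (0.299/0.114)·ln[(0.299+0.114·6.61)/(0.299+0.114·2.82)] = 2.623·ln(1.053/0.6200) = 1.388 mol·L⁻¹.
Y_N = C_N/C_{M0} = 1.388/6.61 = 0.210.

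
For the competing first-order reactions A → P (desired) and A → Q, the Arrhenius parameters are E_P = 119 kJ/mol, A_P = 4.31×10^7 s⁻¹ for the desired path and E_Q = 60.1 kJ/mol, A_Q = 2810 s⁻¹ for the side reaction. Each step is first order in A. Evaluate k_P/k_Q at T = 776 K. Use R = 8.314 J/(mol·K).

1.66

k_P/k_Q = (A_P/A_Q)·exp[−(E_P−E_Q)/(RT)] = (A_P/A_Q)·exp[(E_Q−E_P)/(RT)].
(E_Q−E_P)/(RT) = (60.1−119)×10³/(8.314×776) = -58900/6452 = -9.129.
k_P/k_Q = (4.31×10^7/2810)·exp(-9.129) = 15338 × 1.084×10^-4 = 1.66.
Since E_P > E_Q, raising the temperature improves selectivity toward P.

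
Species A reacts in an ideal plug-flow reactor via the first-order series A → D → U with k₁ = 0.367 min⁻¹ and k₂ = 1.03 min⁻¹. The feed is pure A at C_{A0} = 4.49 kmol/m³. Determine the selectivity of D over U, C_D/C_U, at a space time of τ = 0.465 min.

Solving the coupled first-order balances gives C_D(τ) = [k₁/(k₂−k₁)]·C_{A0}·(e^(−k₁τ) − e^(−k₂τ)).
e^(−k₁τ) = e^(−0.367×0.465) = e^(−0.1707) = 0.8431; e^(−k₂τ) = e^(−0.4790) = 0.6194.
C_D = 0.367×4.49/(1.03−0.367) × (0.8431−0.6194) = 2.485×0.2237 = 0.5559 kmol/m³.
C_A = C_{A0}e^(−k₁τ) = 3.786 kmol/m³, so C_U = C_{A0}−C_A−C_D = 0.1485 kmol/m³; C_D/C_U = 3.74.

3.74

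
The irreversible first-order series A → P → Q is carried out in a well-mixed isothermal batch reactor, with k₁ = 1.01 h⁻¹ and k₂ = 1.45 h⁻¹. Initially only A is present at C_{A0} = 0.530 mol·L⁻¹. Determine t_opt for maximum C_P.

For first-order series the maximum of C_P occurs at t_opt = ln(k₂/k₁)/(k₂−k₁).
= ln(1.45/1.01)/(1.45−1.01) = ln(1.436)/0.4400 = 0.3616/0.4400 = 0.822 h.

0.822 h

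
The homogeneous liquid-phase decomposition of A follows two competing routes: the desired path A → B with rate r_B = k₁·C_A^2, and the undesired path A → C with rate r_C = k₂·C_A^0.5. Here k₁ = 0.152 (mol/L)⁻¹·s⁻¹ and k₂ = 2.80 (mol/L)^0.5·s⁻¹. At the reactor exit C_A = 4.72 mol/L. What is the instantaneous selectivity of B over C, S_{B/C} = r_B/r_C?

0.557

S_{B/C} = r_B/r_C = (k₁·C_A^2)/(k₂·C_A^0.5) = (k₁/k₂)·C_A^1.5.
= (0.152×4.720^2) / (2.80×4.720^0.5) = 3.386/6.083 = 0.557.
Since the desired path is higher order in A, keeping C_A high (PFR or concentrated feed) favours B.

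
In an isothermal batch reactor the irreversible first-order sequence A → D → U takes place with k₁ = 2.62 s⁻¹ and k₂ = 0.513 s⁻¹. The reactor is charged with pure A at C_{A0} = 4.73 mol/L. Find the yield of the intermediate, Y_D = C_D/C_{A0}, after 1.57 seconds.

For first-order series with pure A initially, C_D(t) = k₁C_{A0}/(k₂−k₁)·(e^(−k₁t) − e^(−k₂t)).
e^(−k₁t) = e^(−2.62×1.57) = e^(−4.113) = 0.01635; e^(−k₂t) = e^(−0.8054) = 0.4469.
C_D = 2.62×4.73/(0.513−2.62) × (0.01635−0.4469) = (-5.882)×(-0.4306) = 2.532 mol/L.
Y_D = C_D/C_{A0} = 2.532/4.73 = 0.535.

0.535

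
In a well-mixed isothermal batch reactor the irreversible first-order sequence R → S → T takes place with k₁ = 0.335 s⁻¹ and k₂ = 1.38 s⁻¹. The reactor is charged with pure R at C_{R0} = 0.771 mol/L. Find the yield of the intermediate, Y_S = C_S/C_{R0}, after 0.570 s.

The intermediate concentration in a first-order A→B→C sequence is C_S = k₁C_{R0}(e^(−k₁t) − e^(−k₂t))/(k₂−k₁).
e^(−k₁t) = e^(−0.335×0.570) = e^(−0.1910) = 0.8262; e^(−k₂t) = e^(−0.7866) = 0.4554.
C_S = 0.335×0.771/(1.38−0.335) × (0.8262−0.4554) = 0.2472×0.3708 = 0.09164 mol/L.
Y_S = C_S/C_{R0} = 0.09164/0.771 = 0.119.

0.119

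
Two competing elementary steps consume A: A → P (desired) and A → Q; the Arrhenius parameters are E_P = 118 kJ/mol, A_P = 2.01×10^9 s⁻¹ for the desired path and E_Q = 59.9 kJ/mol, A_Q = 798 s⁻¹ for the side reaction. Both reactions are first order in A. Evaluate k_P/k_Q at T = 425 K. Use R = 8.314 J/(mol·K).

k_P/k_Q = (A_P/A_Q)·exp[−(E_P−E_Q)/(RT)] = (A_P/A_Q)·exp[(E_Q−E_P)/(RT)].
(E_Q−E_P)/(RT) = (59.9−118)×10³/(8.314×425) = -58100/3533 = -16.44.
k_P/k_Q = (2.01×10^9/798)·exp(-16.44) = 2.519×10^6 × 7.227×10^-8 = 0.182.
Since E_P > E_Q, raising the temperature improves selectivity toward P.

0.182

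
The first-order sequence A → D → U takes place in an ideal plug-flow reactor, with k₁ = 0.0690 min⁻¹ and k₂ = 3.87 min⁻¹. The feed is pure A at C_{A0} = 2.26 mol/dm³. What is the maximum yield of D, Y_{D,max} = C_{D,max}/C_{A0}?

0.0166

Evaluating C_D at τ_opt = ln(k₂/k₁)/(k₂−k₁) gives C_{D,max}/C_{A0} = (k₁/k₂)^[k₂/(k₂−k₁)].
= (0.0690/3.87)^(3.87/(3.87−0.0690)) = (0.01783)^(1.018) = 0.01657.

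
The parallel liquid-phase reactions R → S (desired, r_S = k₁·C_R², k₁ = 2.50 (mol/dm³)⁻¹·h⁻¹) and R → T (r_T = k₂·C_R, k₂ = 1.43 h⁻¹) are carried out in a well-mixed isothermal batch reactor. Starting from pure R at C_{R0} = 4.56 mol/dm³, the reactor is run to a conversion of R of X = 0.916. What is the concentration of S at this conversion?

C_R = C_{R0}(1−X) = 0.3830 mol/dm³.
Along a PFR/batch, dC_T/dC_R = −r_T/(r_S+r_T) = −k₂/(k₂+k₁·C_R).
Integrating from C_{R0} to C_R: C_T = (1.43/2.50)·ln[(1.43+2.50·4.56)/(1.43+2.50·0.383)] = 0.5720·ln(12.83/2.388) = 0.9618 mol/dm³.
Then C_S = (C_{R0}−C_R) − C_T = 4.177 − 0.9618 = 3.215 mol/dm³.

3.22 mol/dm³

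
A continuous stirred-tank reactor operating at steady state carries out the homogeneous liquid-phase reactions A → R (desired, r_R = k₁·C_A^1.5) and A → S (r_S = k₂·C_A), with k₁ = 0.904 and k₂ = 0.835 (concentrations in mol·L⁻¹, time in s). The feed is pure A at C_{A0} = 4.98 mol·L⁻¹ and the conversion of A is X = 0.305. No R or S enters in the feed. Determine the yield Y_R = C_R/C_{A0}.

Exit C_A = C_{A0}(1−X) = 4.98×0.695 = 3.461 mol·L⁻¹.
A CSTR operates uniformly at the exit composition, giving r_R = 5.821 and r_S = 2.890 (each k·C_A^n at C_A = 3.461).
Fraction of consumed A going to R: r_R/(r_R+r_S) = 0.6682.
C_R = 0.6682·C_{A0}·X = 0.6682×4.98×0.305 = 1.01 mol·L⁻¹; Y_R = C_R/C_{A0} = 0.204.

0.204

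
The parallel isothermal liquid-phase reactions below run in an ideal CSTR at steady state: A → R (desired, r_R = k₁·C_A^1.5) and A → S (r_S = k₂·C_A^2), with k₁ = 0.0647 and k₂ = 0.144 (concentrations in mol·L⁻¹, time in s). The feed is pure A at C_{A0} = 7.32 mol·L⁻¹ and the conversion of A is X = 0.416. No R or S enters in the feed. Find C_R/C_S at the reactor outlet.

Exit C_A = C_{A0}(1−X) = 7.32×0.584 = 4.275 mol·L⁻¹.
Rates in a CSTR are evaluated at the outlet concentration: r_R = 0.0647×4.275^1.5 = 0.5719, r_S = 0.144×4.275^2 = 2.632.
Overall selectivity = C_R/C_S = r_Rτ/(r_Sτ) = r_R/r_S = 0.217.

0.217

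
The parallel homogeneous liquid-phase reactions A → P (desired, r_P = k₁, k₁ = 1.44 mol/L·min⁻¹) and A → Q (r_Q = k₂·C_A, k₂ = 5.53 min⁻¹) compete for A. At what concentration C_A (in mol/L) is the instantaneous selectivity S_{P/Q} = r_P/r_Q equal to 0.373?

0.698 mol/L

S_{P/Q} = (k₁/k₂)·C_A⁻¹ ⇒ C_A = (S·k₂/k₁)^(-1).
= (0.373×5.53/1.44)^(-1) = (1.432)^(-1) = 0.698 mol/L.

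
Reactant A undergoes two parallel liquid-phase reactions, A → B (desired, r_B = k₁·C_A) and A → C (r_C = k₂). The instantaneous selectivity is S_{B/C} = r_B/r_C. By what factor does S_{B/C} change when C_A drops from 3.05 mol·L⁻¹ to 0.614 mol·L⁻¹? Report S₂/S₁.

S_{B/C} = (k₁/k₂)·C_A, so S₂/S₁ = (C_{A,2}/C_{A,1}).
= 0.614/3.05 = 0.201.
Selectivity toward B falls as C_A falls — high-concentration operation is favoured.

0.201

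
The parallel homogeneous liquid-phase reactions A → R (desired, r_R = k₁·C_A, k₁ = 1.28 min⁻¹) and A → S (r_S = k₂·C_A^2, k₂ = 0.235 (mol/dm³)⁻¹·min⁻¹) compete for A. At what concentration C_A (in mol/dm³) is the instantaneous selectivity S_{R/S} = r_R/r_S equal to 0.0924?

S_{R/S} = (k₁/k₂)·C_A⁻¹ ⇒ C_A = (S·k₂/k₁)^(-1).
= (0.0924×0.235/1.28)^(-1) = (0.01696)^(-1) = 58.9 mol/dm³.

58.9 mol/dm³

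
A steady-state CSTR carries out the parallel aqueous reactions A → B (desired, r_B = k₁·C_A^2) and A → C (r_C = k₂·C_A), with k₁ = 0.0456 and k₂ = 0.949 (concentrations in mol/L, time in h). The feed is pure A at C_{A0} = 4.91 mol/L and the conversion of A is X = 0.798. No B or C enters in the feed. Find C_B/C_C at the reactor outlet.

Exit C_A = C_{A0}(1−X) = 4.91×0.202 = 0.9918 mol/L.
In a CSTR the entire volume is at exit conditions, so r_B = 0.0456×0.9918^2 = 0.04486 and r_C = 0.949×0.9918 = 0.9412.
Overall selectivity = C_B/C_C = r_Bτ/(r_Cτ) = r_B/r_C = 0.0477.

0.0477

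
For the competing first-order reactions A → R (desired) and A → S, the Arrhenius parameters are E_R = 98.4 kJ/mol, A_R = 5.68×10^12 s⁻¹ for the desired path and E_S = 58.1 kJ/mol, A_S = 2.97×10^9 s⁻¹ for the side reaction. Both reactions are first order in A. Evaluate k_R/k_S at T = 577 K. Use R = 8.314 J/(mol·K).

0.430

Since both paths have the same order in A, the concentration cancels and S_{R/S} = k_R/k_S = (A_R/A_S)·exp[(E_S−E_R)/(RT)].
(E_S−E_R)/(RT) = (58.1−98.4)×10³/(8.314×577) = -40300/4797 = -8.401.
k_R/k_S = (5.68×10^12/2.97×10^9)·exp(-8.401) = 1912 × 2.247×10^-4 = 0.430.
Since E_R > E_S, raising the temperature improves selectivity toward R.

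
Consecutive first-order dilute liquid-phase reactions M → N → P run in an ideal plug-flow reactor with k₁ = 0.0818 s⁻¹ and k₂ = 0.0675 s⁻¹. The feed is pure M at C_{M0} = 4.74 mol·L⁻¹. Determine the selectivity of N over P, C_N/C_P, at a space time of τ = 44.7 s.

0.157

Solving the coupled first-order balances gives C_N(τ) = [k₁/(k₂−k₁)]·C_{M0}·(e^(−k₁τ) − e^(−k₂τ)).
e^(−k₁τ) = e^(−0.0818×44.7) = e^(−3.656) = 0.02582; e^(−k₂τ) = e^(−3.017) = 0.04894.
C_N = 0.0818×4.74/(0.0675−0.0818) × (0.02582−0.04894) = (-27.11)×(-0.02311) = 0.6267 mol·L⁻¹.
C_M = C_{M0}e^(−k₁τ) = 0.1224 mol·L⁻¹, so C_P = C_{M0}−C_M−C_N = 3.991 mol·L⁻¹; C_N/C_P = 0.157.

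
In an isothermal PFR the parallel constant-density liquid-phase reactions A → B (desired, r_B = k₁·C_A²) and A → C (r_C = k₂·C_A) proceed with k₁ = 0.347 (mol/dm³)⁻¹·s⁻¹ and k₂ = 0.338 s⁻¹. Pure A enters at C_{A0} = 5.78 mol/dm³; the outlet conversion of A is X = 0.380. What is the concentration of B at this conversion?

1.81 mol/dm³

C_A = C_{A0}(1−X) = 3.584 mol/dm³.
Along a PFR/batch, dC_C/dC_A = −r_C/(r_B+r_C) = −k₂/(k₂+k₁·C_A).
Integrating from C_{A0} to C_A: C_C = (0.338/0.347)·ln[(0.338+0.347·5.78)/(0.338+0.347·3.58)] = 0.9741·ln(2.344/1.582) = 0.3831 mol/dm³.
Then C_B = (C_{A0}−C_A) − C_C = 2.196 − 0.3831 = 1.813 mol/dm³.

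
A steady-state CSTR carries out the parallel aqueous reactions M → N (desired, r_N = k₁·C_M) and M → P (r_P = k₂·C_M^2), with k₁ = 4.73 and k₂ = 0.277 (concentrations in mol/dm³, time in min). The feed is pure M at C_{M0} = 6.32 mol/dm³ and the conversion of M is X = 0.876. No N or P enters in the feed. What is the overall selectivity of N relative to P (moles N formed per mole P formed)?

Exit C_M = C_{M0}(1−X) = 6.32×0.124 = 0.7837 mol/dm³.
Rates in a CSTR are evaluated at the outlet concentration: r_N = 4.73×0.7837 = 3.707, r_P = 0.277×0.7837^2 = 0.1701.
Overall selectivity = C_N/C_P = r_Nτ/(r_Pτ) = r_N/r_P = 21.8.

21.8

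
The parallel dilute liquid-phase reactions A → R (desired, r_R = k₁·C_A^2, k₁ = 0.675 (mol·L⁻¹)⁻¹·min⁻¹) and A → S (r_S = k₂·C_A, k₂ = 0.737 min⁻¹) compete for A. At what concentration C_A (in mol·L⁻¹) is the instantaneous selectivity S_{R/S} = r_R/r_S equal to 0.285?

S_{R/S} = (k₁/k₂)·C_A ⇒ C_A = S·k₂/k₁.
= 0.285×0.737/0.675 = 0.311 mol·L⁻¹.

0.311 mol·L⁻¹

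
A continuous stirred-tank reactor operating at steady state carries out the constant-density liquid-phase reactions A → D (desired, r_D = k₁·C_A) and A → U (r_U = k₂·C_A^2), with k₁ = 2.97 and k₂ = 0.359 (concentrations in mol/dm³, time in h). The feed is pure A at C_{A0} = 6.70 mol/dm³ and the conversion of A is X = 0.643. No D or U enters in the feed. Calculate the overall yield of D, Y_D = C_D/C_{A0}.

0.499

Exit C_A = C_{A0}(1−X) = 6.70×0.357 = 2.392 mol/dm³.
Rates in a CSTR are evaluated at the outlet concentration: r_D = 2.97×2.392 = 7.104, r_U = 0.359×2.392^2 = 2.054.
Fraction of consumed A going to D: r_D/(r_D+r_U) = 0.7757.
C_D = 0.7757·C_{A0}·X = 0.7757×6.70×0.643 = 3.34 mol/dm³; Y_D = C_D/C_{A0} = 0.499.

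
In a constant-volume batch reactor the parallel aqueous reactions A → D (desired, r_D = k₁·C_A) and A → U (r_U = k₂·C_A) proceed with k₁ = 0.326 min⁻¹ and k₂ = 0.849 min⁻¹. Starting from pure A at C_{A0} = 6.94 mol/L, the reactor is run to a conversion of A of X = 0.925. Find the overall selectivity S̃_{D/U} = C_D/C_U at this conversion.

0.384

C_A = C_{A0}(1−X) = 0.5205 mol/L.
Both paths are first order in A, so the instantaneous fraction to D is constant: dC_D/d(−C_A) = k₁/(k₁+k₂) = 0.2774.
C_D = 0.2774·(C_{A0}−C_A) = 0.2774×6.420 = 1.78 mol/L.
C_U = (C_{A0}−C_A)−C_D = 4.638 mol/L; S̃_{D/U} = 1.781/4.638 = 0.384.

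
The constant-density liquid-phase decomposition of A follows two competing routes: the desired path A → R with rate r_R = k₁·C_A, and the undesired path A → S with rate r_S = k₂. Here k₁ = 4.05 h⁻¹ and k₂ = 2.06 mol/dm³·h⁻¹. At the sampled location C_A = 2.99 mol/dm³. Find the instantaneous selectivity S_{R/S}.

S_{R/S} = r_R/r_S = (k₁·C_A)/(k₂) = (k₁/k₂)·C_A.
= (4.05×2.990) / (2.06) = 12.11/2.060 = 5.88.
Since the desired path is higher order in A, keeping C_A high (PFR or concentrated feed) favours R.

5.88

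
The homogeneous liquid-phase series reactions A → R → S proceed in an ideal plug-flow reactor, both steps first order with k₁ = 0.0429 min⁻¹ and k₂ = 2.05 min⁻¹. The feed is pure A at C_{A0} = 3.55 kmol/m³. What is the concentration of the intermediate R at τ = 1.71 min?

Solving the coupled first-order balances gives C_R(τ) = [k₁/(k₂−k₁)]·C_{A0}·(e^(−k₁τ) − e^(−k₂τ)).
e^(−k₁τ) = e^(−0.0429×1.71) = e^(−0.07336) = 0.9293; e^(−k₂τ) = e^(−3.505) = 0.03003.
C_R = 0.0429×3.55/(2.05−0.0429) × (0.9293−0.03003) = 0.07588×0.8992 = 0.06823 kmol/m³.

0.0682 kmol/m³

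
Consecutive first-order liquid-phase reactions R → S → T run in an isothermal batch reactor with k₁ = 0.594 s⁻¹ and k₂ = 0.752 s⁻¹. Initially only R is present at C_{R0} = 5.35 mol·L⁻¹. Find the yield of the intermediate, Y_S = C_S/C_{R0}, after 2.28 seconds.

The intermediate concentration in a first-order A→B→C sequence is C_S = k₁C_{R0}(e^(−k₁t) − e^(−k₂t))/(k₂−k₁).
e^(−k₁t) = e^(−0.594×2.28) = e^(−1.354) = 0.2581; e^(−k₂t) = e^(−1.715) = 0.1800.
C_S = 0.594×5.35/(0.752−0.594) × (0.2581−0.1800) = 20.11×0.07808 = 1.570 mol·L⁻¹.
Y_S = C_S/C_{R0} = 1.570/5.35 = 0.294.

0.294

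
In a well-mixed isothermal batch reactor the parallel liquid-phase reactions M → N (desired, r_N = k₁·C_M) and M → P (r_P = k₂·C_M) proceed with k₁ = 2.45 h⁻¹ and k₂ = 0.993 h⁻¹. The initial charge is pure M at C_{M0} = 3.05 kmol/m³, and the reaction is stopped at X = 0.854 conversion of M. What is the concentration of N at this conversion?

C_M = C_{M0}(1−X) = 0.4453 kmol/m³.
Both paths are first order in M, so the instantaneous fraction to N is constant: dC_N/d(−C_M) = k₁/(k₁+k₂) = 0.7116.
C_N = 0.7116·(C_{M0}−C_M) = 0.7116×2.605 = 1.85 kmol/m³.

1.85 kmol/m³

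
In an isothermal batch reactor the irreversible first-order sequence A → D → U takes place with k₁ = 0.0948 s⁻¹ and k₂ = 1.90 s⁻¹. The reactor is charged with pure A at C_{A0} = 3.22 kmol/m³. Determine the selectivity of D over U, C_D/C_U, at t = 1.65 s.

For first-order series with pure A initially, C_D(t) = k₁C_{A0}/(k₂−k₁)·(e^(−k₁t) − e^(−k₂t)).
e^(−k₁t) = e^(−0.0948×1.65) = e^(−0.1564) = 0.8552; e^(−k₂t) = e^(−3.135) = 0.04350.
C_D = 0.0948×3.22/(1.90−0.0948) × (0.8552−0.04350) = 0.1691×0.8117 = 0.1373 kmol/m³.
C_A = C_{A0}e^(−k₁t) = 2.754 kmol/m³, so C_U = C_{A0}−C_A−C_D = 0.3290 kmol/m³; C_D/C_U = 0.417.

0.417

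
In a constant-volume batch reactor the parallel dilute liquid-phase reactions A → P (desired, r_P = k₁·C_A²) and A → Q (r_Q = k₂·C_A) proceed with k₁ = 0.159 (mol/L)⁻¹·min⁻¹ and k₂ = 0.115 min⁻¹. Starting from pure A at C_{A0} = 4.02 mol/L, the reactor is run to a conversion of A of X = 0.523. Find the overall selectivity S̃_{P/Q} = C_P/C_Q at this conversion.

3.96

C_A = C_{A0}(1−X) = 1.918 mol/L.
Along a PFR/batch, dC_Q/dC_A = −r_Q/(r_P+r_Q) = −k₂/(k₂+k₁·C_A).
Integrating from C_{A0} to C_A: C_Q = (0.115/0.159)·ln[(0.115+0.159·4.02)/(0.115+0.159·1.92)] = 0.7233·ln(0.7542/0.4199) = 0.4236 mol/L.
Then C_P = (C_{A0}−C_A) − C_Q = 2.102 − 0.4236 = 1.679 mol/L.
S̃_{P/Q} = C_P/C_Q = 1.679/0.4236 = 3.96.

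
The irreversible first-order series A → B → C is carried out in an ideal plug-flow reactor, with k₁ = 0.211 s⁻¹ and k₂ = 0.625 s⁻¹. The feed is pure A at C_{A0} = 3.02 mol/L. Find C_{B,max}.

At the optimum, C_{B,max}/C_{A0} = (k₁/k₂)^[k₂/(k₂−k₁)].
= (0.211/0.625)^(0.625/(0.625−0.211)) = (0.3376)^(1.510) = 0.1941.
C_{B,max} = 0.1941×3.02 = 0.586 mol/L.

0.586 mol/L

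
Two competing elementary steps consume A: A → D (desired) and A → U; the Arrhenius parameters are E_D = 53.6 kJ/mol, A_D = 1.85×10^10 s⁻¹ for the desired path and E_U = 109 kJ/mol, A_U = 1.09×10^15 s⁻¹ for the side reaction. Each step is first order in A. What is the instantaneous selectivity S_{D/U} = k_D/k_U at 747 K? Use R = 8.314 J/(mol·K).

With equal orders, S_{D/U} = k_D/k_U = (A_D/A_U)·exp[(E_U−E_D)/(RT)].
(E_U−E_D)/(RT) = (109−53.6)×10³/(8.314×747) = 55400/6211 = 8.920.
k_D/k_U = (1.85×10^10/1.09×10^15)·exp(8.920) = 1.697×10^-5 × 7482 = 0.127.

0.127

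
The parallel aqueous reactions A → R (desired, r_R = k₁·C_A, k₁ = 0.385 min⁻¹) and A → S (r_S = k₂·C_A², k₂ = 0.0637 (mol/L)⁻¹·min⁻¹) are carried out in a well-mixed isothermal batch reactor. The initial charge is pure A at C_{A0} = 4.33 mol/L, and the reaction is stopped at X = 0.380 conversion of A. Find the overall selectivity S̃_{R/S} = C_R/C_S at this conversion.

1.73

C_A = C_{A0}(1−X) = 2.685 mol/L.
Along a PFR/batch, dC_R/dC_A = −r_R/(r_R+r_S) = −k₁/(k₁+k₂·C_A).
Integrating from C_{A0} to C_A: C_R = (0.385/0.0637)·ln[(0.385+0.0637·4.33)/(0.385+0.0637·2.68)] = 6.044·ln(0.6608/0.5560) = 1.044 mol/L.
C_S = (C_{A0}−C_A)−C_R = 0.6016 mol/L; S̃_{R/S} = 1.044/0.6016 = 1.73.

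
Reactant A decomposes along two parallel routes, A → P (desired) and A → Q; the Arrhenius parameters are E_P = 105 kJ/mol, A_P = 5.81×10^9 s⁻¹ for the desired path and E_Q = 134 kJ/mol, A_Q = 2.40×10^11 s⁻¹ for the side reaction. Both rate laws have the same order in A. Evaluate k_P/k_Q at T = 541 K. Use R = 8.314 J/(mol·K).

15.3

k_P/k_Q = (A_P/A_Q)·exp[−(E_P−E_Q)/(RT)] = (A_P/A_Q)·exp[(E_Q−E_P)/(RT)].
(E_Q−E_P)/(RT) = (134−105)×10³/(8.314×541) = 29000/4498 = 6.447.
k_P/k_Q = (5.81×10^9/2.40×10^11)·exp(6.447) = 0.02421 × 631.1 = 15.3.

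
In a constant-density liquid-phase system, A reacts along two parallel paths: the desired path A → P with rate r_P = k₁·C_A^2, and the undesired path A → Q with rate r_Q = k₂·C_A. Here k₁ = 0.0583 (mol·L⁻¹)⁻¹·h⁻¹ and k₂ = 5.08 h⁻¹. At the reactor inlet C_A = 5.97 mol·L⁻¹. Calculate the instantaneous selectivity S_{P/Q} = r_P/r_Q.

0.0685

S_{P/Q} = r_P/r_Q = (k₁·C_A^2)/(k₂·C_A) = (k₁/k₂)·C_A.
= (0.0583×5.970^2) / (5.08×5.970) = 2.078/30.33 = 0.0685.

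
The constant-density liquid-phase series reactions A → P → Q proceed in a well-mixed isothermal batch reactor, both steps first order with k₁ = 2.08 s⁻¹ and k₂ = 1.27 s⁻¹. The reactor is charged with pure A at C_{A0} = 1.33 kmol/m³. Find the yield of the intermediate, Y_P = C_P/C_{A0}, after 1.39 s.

0.297

The intermediate concentration in a first-order A→B→C sequence is C_P = k₁C_{A0}(e^(−k₁t) − e^(−k₂t))/(k₂−k₁).
e^(−k₁t) = e^(−2.08×1.39) = e^(−2.891) = 0.05551; e^(−k₂t) = e^(−1.765) = 0.1711.
C_P = 2.08×1.33/(1.27−2.08) × (0.05551−0.1711) = (-3.415)×(-0.1156) = 0.3949 kmol/m³.
Y_P = C_P/C_{A0} = 0.3949/1.33 = 0.297.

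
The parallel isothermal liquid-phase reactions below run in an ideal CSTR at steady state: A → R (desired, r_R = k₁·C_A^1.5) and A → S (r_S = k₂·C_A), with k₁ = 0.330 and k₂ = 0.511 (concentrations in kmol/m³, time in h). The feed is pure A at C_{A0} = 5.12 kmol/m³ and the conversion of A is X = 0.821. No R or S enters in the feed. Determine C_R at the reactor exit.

Exit C_A = C_{A0}(1−X) = 5.12×0.179 = 0.9165 kmol/m³.
In a CSTR the entire volume is at exit conditions, so r_R = 0.330×0.9165^1.5 = 0.2895 and r_S = 0.511×0.9165 = 0.4683.
Fraction of consumed A going to R: r_R/(r_R+r_S) = 0.3820.
C_R = 0.3820·C_{A0}·X = 0.3820×5.12×0.821 = 1.61 kmol/m³.

1.61 kmol/m³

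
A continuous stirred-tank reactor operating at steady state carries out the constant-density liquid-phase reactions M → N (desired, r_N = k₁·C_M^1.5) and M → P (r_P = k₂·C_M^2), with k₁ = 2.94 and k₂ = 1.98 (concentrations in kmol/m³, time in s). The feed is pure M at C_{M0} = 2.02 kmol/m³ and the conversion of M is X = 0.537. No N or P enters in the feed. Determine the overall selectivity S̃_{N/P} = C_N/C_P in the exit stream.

1.54

Exit C_M = C_{M0}(1−X) = 2.02×0.463 = 0.9353 kmol/m³.
A CSTR operates uniformly at the exit composition, giving r_N = 2.659 and r_P = 1.732 (each k·C_M^n at C_M = 0.9353).
Overall selectivity = C_N/C_P = r_Nτ/(r_Pτ) = r_N/r_P = 1.54.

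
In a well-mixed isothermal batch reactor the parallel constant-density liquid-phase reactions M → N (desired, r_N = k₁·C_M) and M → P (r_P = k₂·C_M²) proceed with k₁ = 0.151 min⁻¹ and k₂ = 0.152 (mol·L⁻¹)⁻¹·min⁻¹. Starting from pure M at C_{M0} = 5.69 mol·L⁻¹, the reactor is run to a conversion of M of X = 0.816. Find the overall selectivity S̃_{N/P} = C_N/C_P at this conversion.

0.340

C_M = C_{M0}(1−X) = 1.047 mol·L⁻¹.
Along a PFR/batch, dC_N/dC_M = −r_N/(r_N+r_P) = −k₁/(k₁+k₂·C_M).
Integrating from C_{M0} to C_M: C_N = (0.151/0.152)·ln[(0.151+0.152·5.69)/(0.151+0.152·1.05)] = 0.9934·ln(1.016/0.3101) = 1.179 mol·L⁻¹.
C_P = (C_{M0}−C_M)−C_N = 3.464 mol·L⁻¹; S̃_{N/P} = 1.179/3.464 = 0.340.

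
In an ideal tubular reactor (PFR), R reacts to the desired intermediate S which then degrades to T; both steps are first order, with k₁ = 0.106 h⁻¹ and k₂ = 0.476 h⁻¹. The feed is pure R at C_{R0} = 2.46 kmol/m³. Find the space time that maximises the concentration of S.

4.06 h

The intermediate peaks when r₁ = r₂, i.e. k₁e^(−k₁τ) = k₂e^(−k₂τ), giving τ_opt = ln(k₂/k₁)/(k₂−k₁).
= ln(0.476/0.106)/(0.476−0.106) = ln(4.491)/0.3700 = 1.502/0.3700 = 4.06 h.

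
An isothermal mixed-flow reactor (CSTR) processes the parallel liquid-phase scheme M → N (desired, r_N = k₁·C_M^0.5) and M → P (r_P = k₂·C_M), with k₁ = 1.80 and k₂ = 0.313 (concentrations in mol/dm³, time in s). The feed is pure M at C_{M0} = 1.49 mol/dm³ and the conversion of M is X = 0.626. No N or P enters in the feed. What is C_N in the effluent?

Exit C_M = C_{M0}(1−X) = 1.49×0.374 = 0.5573 mol/dm³.
Rates in a CSTR are evaluated at the outlet concentration: r_N = 1.80×0.5573^0.5 = 1.344, r_P = 0.313×0.5573 = 0.1744.
Fraction of consumed M going to N: r_N/(r_N+r_P) = 0.8851.
C_N = 0.8851·C_{M0}·X = 0.8851×1.49×0.626 = 0.826 mol/dm³.

0.826 mol/dm³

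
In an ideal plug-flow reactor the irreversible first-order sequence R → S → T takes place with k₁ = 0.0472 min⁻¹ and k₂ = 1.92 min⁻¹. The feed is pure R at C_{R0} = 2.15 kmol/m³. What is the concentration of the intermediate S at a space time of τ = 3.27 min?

0.0463 kmol/m³

For first-order series with pure R initially, C_S(τ) = k₁C_{R0}/(k₂−k₁)·(e^(−k₁τ) − e^(−k₂τ)).
e^(−k₁τ) = e^(−0.0472×3.27) = e^(−0.1543) = 0.8570; e^(−k₂τ) = e^(−6.278) = 0.001876.
C_S = 0.0472×2.15/(1.92−0.0472) × (0.8570−0.001876) = 0.05419×0.8551 = 0.04633 kmol/m³.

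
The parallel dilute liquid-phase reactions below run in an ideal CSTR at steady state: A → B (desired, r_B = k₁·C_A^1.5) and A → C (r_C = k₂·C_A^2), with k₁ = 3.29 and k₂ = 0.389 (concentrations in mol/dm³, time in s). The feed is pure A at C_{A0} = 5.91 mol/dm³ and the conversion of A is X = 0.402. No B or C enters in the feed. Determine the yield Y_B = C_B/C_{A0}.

0.329

Exit C_A = C_{A0}(1−X) = 5.91×0.598 = 3.534 mol/dm³.
In a CSTR the entire volume is at exit conditions, so r_B = 3.29×3.534^1.5 = 21.86 and r_C = 0.389×3.534^2 = 4.859.
Fraction of consumed A going to B: r_B/(r_B+r_C) = 0.8181.
C_B = 0.8181·C_{A0}·X = 0.8181×5.91×0.402 = 1.94 mol/dm³; Y_B = C_B/C_{A0} = 0.329.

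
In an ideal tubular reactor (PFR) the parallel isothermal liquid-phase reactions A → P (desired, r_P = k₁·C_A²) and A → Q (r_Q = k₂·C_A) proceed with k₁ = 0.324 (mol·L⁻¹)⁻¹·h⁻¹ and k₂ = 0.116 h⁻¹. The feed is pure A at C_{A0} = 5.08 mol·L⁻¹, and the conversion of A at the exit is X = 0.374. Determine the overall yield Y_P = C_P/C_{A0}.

0.344

C_A = C_{A0}(1−X) = 3.180 mol·L⁻¹.
Along a PFR/batch, dC_Q/dC_A = −r_Q/(r_P+r_Q) = −k₂/(k₂+k₁·C_A).
Integrating from C_{A0} to C_A: C_Q = (0.116/0.324)·ln[(0.116+0.324·5.08)/(0.116+0.324·3.18)] = 0.3580·ln(1.762/1.146) = 0.1539 mol·L⁻¹.
Then C_P = (C_{A0}−C_A) − C_Q = 1.900 − 0.1539 = 1.746 mol·L⁻¹.
Y_P = C_P/C_{A0} = 1.746/5.08 = 0.344.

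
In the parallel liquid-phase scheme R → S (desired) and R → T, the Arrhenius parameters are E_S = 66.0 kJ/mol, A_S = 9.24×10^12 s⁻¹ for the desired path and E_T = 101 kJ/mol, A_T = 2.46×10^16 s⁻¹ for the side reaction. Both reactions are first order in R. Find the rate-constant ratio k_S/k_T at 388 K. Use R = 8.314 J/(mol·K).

19.4

Since both paths have the same order in R, the concentration cancels and S_{S/T} = k_S/k_T = (A_S/A_T)·exp[(E_T−E_S)/(RT)].
(E_T−E_S)/(RT) = (101−66.0)×10³/(8.314×388) = 35000/3226 = 10.85.
k_S/k_T = (9.24×10^12/2.46×10^16)·exp(10.85) = 3.756×10^-4 × 51530 = 19.4.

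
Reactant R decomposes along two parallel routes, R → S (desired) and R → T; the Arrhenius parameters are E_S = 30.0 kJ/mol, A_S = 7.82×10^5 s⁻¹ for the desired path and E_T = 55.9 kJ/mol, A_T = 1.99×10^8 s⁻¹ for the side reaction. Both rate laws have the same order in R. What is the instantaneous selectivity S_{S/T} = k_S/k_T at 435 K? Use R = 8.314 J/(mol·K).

5.06

Since both paths have the same order in R, the concentration cancels and S_{S/T} = k_S/k_T = (A_S/A_T)·exp[(E_T−E_S)/(RT)].
(E_T−E_S)/(RT) = (55.9−30.0)×10³/(8.314×435) = 25900/3617 = 7.161.
k_S/k_T = (7.82×10^5/1.99×10^8)·exp(7.161) = 0.003930 × 1289 = 5.06.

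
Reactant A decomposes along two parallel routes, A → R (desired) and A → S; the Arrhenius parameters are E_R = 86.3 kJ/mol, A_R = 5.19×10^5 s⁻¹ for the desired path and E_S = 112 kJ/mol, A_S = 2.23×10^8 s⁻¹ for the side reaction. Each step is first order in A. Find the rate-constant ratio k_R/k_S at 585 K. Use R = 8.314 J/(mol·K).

0.459

Since both paths have the same order in A, the concentration cancels and S_{R/S} = k_R/k_S = (A_R/A_S)·exp[(E_S−E_R)/(RT)].
(E_S−E_R)/(RT) = (112−86.3)×10³/(8.314×585) = 25700/4864 = 5.284.
k_R/k_S = (5.19×10^5/2.23×10^8)·exp(5.284) = 0.002327 × 197.2 = 0.459.
Since E_R < E_S, lowering the temperature improves selectivity toward R.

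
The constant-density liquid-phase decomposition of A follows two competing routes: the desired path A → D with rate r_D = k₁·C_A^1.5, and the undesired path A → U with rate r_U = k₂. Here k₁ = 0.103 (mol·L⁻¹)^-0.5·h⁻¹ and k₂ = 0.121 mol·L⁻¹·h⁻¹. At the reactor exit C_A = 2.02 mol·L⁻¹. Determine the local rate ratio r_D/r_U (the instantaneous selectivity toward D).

2.44

S_{D/U} = r_D/r_U = (k₁·C_A^1.5)/(k₂) = (k₁/k₂)·C_A^1.5.
= (0.103×2.020^1.5) / (0.121) = 0.2957/0.1210 = 2.44.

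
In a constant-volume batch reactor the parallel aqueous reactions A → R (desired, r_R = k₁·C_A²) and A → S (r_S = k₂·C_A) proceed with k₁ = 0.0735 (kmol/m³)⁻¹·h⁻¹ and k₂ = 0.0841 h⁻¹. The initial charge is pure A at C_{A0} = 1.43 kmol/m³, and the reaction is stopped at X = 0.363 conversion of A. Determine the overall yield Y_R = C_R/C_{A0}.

0.183

C_A = C_{A0}(1−X) = 0.9109 kmol/m³.
Along a PFR/batch, dC_S/dC_A = −r_S/(r_R+r_S) = −k₂/(k₂+k₁·C_A).
Integrating from C_{A0} to C_A: C_S = (0.0841/0.0735)·ln[(0.0841+0.0735·1.43)/(0.0841+0.0735·0.911)] = 1.144·ln(0.1892/0.1511) = 0.2577 kmol/m³.
Then C_R = (C_{A0}−C_A) − C_S = 0.5191 − 0.2577 = 0.2614 kmol/m³.
Y_R = C_R/C_{A0} = 0.2614/1.43 = 0.183.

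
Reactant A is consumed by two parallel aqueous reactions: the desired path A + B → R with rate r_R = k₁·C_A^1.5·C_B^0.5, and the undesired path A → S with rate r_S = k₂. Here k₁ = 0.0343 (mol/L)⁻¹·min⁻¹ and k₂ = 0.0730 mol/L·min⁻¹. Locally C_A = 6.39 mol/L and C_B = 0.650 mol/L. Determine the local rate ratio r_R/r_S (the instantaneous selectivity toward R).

6.12

S_{R/S} = r_R/r_S = (k₁·C_A^1.5·C_B^0.5)/(k₂) = (k₁/k₂)·C_A^1.5·C_B^0.5.
= (0.0343×6.390^1.5×0.6500^0.5) / (0.0730) = 0.4467/0.07300 = 6.12.
Since the desired path is higher order in A, keeping C_A high (PFR or concentrated feed) favours R.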